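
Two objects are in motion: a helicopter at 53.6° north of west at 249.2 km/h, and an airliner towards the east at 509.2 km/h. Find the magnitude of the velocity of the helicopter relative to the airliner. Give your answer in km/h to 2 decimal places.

Taking east as x and north as y: helicopter velocity = (-147.880, 200.580) km/h; airliner velocity = (509.200, 0.000) km/h.
Velocity of helicopter relative to airliner = (-147.880, 200.580) − (509.200, 0.000) = (-657.080, 200.580) km/h.
Magnitude = |(-657.080, 200.580)| = 687.013 km/h.

687.01 km/h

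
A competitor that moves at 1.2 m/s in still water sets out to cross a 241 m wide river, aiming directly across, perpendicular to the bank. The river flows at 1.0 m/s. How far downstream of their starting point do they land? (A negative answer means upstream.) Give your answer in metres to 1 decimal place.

200.8 m

Perpendicular speed = 1.200 m/s; crossing time = 241 / 1.200 = 200.833 s.
Net downstream speed = 1.000 m/s.
Drift = 1.000 × 200.833 = 200.833 m (downstream).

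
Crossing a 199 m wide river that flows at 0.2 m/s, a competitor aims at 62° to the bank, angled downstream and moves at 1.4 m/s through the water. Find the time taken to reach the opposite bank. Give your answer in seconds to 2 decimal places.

160.99 s

The component of the competitor's velocity perpendicular to the bank is 1.4 × sin 62° = 1.236 m/s.
Only the cross-stream component determines the crossing time; the current contributes nothing perpendicular to the bank.
Time = 199 / 1.236 = 160.987 s.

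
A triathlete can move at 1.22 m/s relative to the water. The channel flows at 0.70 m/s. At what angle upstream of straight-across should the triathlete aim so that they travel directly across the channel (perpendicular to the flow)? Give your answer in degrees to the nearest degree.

To cancel the current, the upstream component of the triathlete's velocity must equal the flow: 1.22 sin θ = 0.70.
sin θ = 0.70 / 1.22 = 0.5738.
θ = arcsin(0.5738) = 35.014°.

35°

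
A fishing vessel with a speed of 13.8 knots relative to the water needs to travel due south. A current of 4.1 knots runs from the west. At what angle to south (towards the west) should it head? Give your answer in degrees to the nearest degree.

The current pushes perpendicular to the desired track; the heading must have a component into the current equal to 4.1 knots: 13.8 sin θ = 4.1.
sin θ = 0.2971, so θ = 17.284°.

17°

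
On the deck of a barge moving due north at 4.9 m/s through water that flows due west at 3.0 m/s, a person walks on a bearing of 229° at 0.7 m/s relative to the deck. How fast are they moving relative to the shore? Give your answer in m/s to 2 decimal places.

In east/north components (m/s): person relative to barge = (-0.528, -0.459); barge relative to water = (0.000, 4.900); water relative to ground = (-3.000, 0.000).
Sum = (-3.528, 4.441) m/s.
Speed = |(-3.528, 4.441)| = 5.672 m/s.

5.67 m/s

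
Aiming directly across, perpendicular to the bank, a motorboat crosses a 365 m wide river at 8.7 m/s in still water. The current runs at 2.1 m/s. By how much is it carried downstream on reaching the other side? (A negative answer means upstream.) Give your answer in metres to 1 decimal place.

Perpendicular speed = 8.700 m/s; crossing time = 365 / 8.700 = 41.954 s.
Net downstream speed = 2.100 m/s.
Drift = 2.100 × 41.954 = 88.103 m (downstream).

88.1 m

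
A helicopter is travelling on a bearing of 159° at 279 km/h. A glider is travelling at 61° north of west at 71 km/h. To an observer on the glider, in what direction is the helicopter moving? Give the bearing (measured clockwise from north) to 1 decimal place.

157.4°

Taking east as x and north as y: helicopter velocity = (99.985, -260.469) km/h; glider velocity = (-34.421, 62.098) km/h.
Velocity of helicopter relative to glider = (99.985, -260.469) − (-34.421, 62.098) = (134.406, -322.567) km/h.
Bearing = atan2(134.41, -322.57) = 157.38° clockwise from north.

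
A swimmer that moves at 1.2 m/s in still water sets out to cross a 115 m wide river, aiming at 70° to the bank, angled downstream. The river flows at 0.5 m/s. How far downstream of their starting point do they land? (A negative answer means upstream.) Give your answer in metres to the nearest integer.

93 m

Perpendicular speed = 1.128 m/s; crossing time = 115 / 1.128 = 101.984 s.
Net downstream speed = 0.910 m/s.
Drift = 0.910 × 101.984 = 92.848 m (downstream).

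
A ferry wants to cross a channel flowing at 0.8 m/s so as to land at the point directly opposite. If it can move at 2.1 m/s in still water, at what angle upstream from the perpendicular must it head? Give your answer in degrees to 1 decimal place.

To cancel the current, the upstream component of the ferry's velocity must equal the flow: 2.1 sin θ = 0.8.
sin θ = 0.8 / 2.1 = 0.3810.
θ = arcsin(0.3810) = 22.393°.

22.4°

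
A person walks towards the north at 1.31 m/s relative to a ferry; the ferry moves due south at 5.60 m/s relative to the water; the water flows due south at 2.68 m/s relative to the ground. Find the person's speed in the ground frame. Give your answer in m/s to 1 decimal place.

In east/north components (m/s): person relative to ferry = (0.000, 1.310); ferry relative to water = (0.000, -5.600); water relative to ground = (0.000, -2.680).
Sum = (0.000, -6.970) m/s.
Speed = |(0.000, -6.970)| = 6.970 m/s.

7.0 m/s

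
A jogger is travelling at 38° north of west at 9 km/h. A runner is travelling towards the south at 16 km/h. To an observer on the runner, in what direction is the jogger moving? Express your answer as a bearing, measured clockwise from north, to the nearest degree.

Taking east as x and north as y: jogger velocity = (-7.092, 5.541) km/h; runner velocity = (0.000, -16.000) km/h.
Velocity of jogger relative to runner = (-7.092, 5.541) − (0.000, -16.000) = (-7.092, 21.541) km/h.
Bearing = atan2(-7.09, 21.54) = 341.78° clockwise from north.

342°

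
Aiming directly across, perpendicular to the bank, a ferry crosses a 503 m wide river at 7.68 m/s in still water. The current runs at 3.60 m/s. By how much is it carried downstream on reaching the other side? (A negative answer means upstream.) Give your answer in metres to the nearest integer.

Perpendicular speed = 7.680 m/s; crossing time = 503 / 7.680 = 65.495 s.
Net downstream speed = 3.600 m/s.
Drift = 3.600 × 65.495 = 235.781 m (downstream).

236 m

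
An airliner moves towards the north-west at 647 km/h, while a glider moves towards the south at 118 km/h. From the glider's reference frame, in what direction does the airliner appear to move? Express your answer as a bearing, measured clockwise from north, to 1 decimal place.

Taking east as x and north as y: airliner velocity = (-457.498, 457.498) km/h; glider velocity = (0.000, -118.000) km/h.
Velocity of airliner relative to glider = (-457.498, 457.498) − (0.000, -118.000) = (-457.498, 575.498) km/h.
Bearing = atan2(-457.50, 575.50) = 321.52° clockwise from north.

321.5°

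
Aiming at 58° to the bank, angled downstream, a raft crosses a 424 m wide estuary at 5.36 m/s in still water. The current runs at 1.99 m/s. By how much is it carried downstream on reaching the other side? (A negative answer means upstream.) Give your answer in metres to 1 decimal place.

450.6 m

Perpendicular speed = 4.546 m/s; crossing time = 424 / 4.546 = 93.278 s.
Net downstream speed = 4.830 m/s.
Drift = 4.830 × 93.278 = 450.568 m (downstream).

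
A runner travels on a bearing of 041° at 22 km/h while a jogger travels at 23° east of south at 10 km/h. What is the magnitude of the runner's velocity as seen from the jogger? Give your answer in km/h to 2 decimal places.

Taking east as x and north as y: runner velocity = (14.433, 16.604) km/h; jogger velocity = (3.907, -9.205) km/h.
Velocity of runner relative to jogger = (14.433, 16.604) − (3.907, -9.205) = (10.526, 25.809) km/h.
Magnitude = |(10.526, 25.809)| = 27.873 km/h.

27.87 km/h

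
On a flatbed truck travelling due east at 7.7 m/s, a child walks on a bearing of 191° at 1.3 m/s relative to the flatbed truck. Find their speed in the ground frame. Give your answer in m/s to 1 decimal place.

Taking east as x and north as y: flatbed truck velocity = (7.700, 0.000) m/s; child velocity relative to flatbed truck = (-0.248, -1.276) m/s.
Velocity relative to ground = (7.700, 0.000) + (-0.248, -1.276) = (7.452, -1.276) m/s.
Speed = |(7.452, -1.276)| = 7.560 m/s.

7.6 m/s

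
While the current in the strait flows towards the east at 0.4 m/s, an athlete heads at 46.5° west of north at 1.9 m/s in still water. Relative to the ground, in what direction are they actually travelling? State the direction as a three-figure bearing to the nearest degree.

323°

Taking east as x and north as y: velocity relative to the water = (-1.378, 1.308) m/s; the water relative to ground = (0.400, 0.000) m/s.
Velocity relative to ground = (-1.378, 1.308) + (0.400, 0.000) = (-0.978, 1.308) m/s.
Bearing = atan2(-0.98, 1.31) = 323.21° clockwise from north.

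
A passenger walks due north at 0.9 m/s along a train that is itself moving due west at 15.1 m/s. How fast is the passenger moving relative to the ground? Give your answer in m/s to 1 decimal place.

15.1 m/s

Taking east as x and north as y: train velocity = (-15.100, 0.000) m/s; passenger velocity relative to train = (0.000, 0.900) m/s.
Velocity relative to ground = (-15.100, 0.000) + (0.000, 0.900) = (-15.100, 0.900) m/s.
Speed = |(-15.100, 0.900)| = 15.127 m/s.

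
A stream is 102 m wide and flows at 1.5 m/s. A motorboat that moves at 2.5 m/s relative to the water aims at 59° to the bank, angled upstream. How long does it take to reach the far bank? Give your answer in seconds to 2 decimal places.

The component of the motorboat's velocity perpendicular to the bank is 2.5 × sin 59° = 2.143 m/s.
Only the cross-stream component determines the crossing time; the current contributes nothing perpendicular to the bank.
Time = 102 / 2.143 = 47.599 s.

47.60 s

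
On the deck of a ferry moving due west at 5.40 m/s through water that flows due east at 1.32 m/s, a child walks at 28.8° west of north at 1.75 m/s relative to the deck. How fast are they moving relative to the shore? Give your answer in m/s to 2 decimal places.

In east/north components (m/s): child relative to ferry = (-0.843, 1.534); ferry relative to water = (-5.400, 0.000); water relative to ground = (1.320, 0.000).
Sum = (-4.923, 1.534) m/s.
Speed = |(-4.923, 1.534)| = 5.156 m/s.

5.16 m/s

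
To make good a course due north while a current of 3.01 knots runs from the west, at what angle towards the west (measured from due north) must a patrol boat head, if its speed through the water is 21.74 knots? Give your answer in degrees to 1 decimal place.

8.0°

The current pushes perpendicular to the desired track; the heading must have a component into the current equal to 3.01 knots: 21.74 sin θ = 3.01.
sin θ = 0.1385, so θ = 7.958°.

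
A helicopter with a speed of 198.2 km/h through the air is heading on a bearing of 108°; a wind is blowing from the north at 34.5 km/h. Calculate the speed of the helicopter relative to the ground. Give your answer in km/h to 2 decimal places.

211.42 km/h

Taking east as x and north as y: velocity relative to the air = (188.499, -61.247) km/h; the air relative to ground = (0.000, -34.500) km/h.
Velocity relative to ground = (188.499, -61.247) + (0.000, -34.500) = (188.499, -95.747) km/h.
Speed = |(188.499, -95.747)| = 211.423 km/h.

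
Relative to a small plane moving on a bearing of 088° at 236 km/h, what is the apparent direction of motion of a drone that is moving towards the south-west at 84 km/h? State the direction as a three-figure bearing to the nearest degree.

Taking east as x and north as y: drone velocity = (-59.397, -59.397) km/h; small plane velocity = (235.856, 8.236) km/h.
Velocity of drone relative to small plane = (-59.397, -59.397) − (235.856, 8.236) = (-295.253, -67.633) km/h.
Bearing = atan2(-295.25, -67.63) = 257.10° clockwise from north.

257°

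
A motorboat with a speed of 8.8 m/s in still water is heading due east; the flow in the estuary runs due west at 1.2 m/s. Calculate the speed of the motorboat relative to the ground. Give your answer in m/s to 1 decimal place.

Taking east as x and north as y: velocity relative to the water = (8.800, 0.000) m/s; the water relative to ground = (-1.200, 0.000) m/s.
Velocity relative to ground = (8.800, 0.000) + (-1.200, 0.000) = (7.600, 0.000) m/s.
Speed = |(7.600, 0.000)| = 7.600 m/s.

7.6 m/s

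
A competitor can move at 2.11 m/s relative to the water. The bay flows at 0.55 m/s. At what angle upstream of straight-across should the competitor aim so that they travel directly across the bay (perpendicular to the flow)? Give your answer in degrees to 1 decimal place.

15.1°

To cancel the current, the upstream component of the competitor's velocity must equal the flow: 2.11 sin θ = 0.55.
sin θ = 0.55 / 2.11 = 0.2607.
θ = arcsin(0.2607) = 15.109°.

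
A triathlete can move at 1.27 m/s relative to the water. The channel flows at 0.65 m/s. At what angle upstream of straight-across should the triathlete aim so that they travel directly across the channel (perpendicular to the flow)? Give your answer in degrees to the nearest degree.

To cancel the current, the upstream component of the triathlete's velocity must equal the flow: 1.27 sin θ = 0.65.
sin θ = 0.65 / 1.27 = 0.5118.
θ = arcsin(0.5118) = 30.785°.

31°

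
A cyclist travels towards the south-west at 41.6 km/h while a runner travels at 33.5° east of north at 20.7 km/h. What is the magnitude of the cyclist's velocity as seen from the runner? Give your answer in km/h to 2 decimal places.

62.02 km/h

Taking east as x and north as y: cyclist velocity = (-29.416, -29.416) km/h; runner velocity = (11.425, 17.261) km/h.
Velocity of cyclist relative to runner = (-29.416, -29.416) − (11.425, 17.261) = (-40.841, -46.677) km/h.
Magnitude = |(-40.841, -46.677)| = 62.022 km/h.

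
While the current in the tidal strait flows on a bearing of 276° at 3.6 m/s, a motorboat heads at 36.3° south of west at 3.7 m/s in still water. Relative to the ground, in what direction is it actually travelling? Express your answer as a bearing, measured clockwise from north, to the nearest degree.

Taking east as x and north as y: velocity relative to the water = (-2.982, -2.190) m/s; the water relative to ground = (-3.580, 0.376) m/s.
Velocity relative to ground = (-2.982, -2.190) + (-3.580, 0.376) = (-6.562, -1.814) m/s.
Bearing = atan2(-6.56, -1.81) = 254.55° clockwise from north.

255°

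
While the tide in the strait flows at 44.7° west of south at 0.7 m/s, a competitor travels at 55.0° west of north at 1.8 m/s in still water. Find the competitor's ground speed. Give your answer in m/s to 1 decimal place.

2.0 m/s

Taking east as x and north as y: velocity relative to the water = (-1.474, 1.032) m/s; the water relative to ground = (-0.492, -0.498) m/s.
Velocity relative to ground = (-1.474, 1.032) + (-0.492, -0.498) = (-1.967, 0.535) m/s.
Speed = |(-1.967, 0.535)| = 2.038 m/s.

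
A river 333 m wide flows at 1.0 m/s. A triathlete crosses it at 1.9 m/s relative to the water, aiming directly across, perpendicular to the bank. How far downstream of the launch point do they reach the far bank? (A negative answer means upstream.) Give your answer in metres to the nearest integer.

175 m

Perpendicular speed = 1.900 m/s; crossing time = 333 / 1.900 = 175.263 s.
Net downstream speed = 1.000 m/s.
Drift = 1.000 × 175.263 = 175.263 m (downstream).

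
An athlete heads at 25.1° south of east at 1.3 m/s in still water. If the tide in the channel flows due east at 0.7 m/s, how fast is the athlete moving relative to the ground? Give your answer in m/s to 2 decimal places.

1.96 m/s

Taking east as x and north as y: velocity relative to the water = (1.177, -0.551) m/s; the water relative to ground = (0.700, 0.000) m/s.
Velocity relative to ground = (1.177, -0.551) + (0.700, 0.000) = (1.877, -0.551) m/s.
Speed = |(1.877, -0.551)| = 1.957 m/s.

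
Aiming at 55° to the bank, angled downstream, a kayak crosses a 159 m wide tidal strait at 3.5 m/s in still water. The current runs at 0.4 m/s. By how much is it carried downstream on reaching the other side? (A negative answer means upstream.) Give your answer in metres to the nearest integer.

Perpendicular speed = 2.867 m/s; crossing time = 159 / 2.867 = 55.458 s.
Net downstream speed = 2.408 m/s.
Drift = 2.408 × 55.458 = 133.516 m (downstream).

134 m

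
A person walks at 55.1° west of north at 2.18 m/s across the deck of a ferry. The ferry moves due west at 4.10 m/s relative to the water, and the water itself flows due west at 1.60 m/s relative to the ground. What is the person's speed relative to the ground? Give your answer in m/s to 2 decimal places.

7.59 m/s

In east/north components (m/s): person relative to ferry = (-1.788, 1.247); ferry relative to water = (-4.100, 0.000); water relative to ground = (-1.600, 0.000).
Sum = (-7.488, 1.247) m/s.
Speed = |(-7.488, 1.247)| = 7.591 m/s.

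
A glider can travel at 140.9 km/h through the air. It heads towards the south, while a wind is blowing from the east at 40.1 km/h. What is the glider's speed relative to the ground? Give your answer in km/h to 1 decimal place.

Taking east as x and north as y: velocity relative to the air = (0.000, -140.900) km/h; the air relative to ground = (-40.100, 0.000) km/h.
Velocity relative to ground = (0.000, -140.900) + (-40.100, 0.000) = (-40.100, -140.900) km/h.
Speed = |(-40.100, -140.900)| = 146.495 km/h.

146.5 km/h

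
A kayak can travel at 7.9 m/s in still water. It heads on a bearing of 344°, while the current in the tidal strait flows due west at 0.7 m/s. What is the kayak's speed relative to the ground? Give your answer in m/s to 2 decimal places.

8.12 m/s

Taking east as x and north as y: velocity relative to the water = (-2.178, 7.594) m/s; the water relative to ground = (-0.700, 0.000) m/s.
Velocity relative to ground = (-2.178, 7.594) + (-0.700, 0.000) = (-2.878, 7.594) m/s.
Speed = |(-2.878, 7.594)| = 8.121 m/s.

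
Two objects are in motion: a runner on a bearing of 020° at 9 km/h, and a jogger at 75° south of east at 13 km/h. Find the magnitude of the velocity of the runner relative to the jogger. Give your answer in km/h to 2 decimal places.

21.02 km/h

Taking east as x and north as y: runner velocity = (3.078, 8.457) km/h; jogger velocity = (3.365, -12.557) km/h.
Velocity of runner relative to jogger = (3.078, 8.457) − (3.365, -12.557) = (-0.286, 21.014) km/h.
Magnitude = |(-0.286, 21.014)| = 21.016 km/h.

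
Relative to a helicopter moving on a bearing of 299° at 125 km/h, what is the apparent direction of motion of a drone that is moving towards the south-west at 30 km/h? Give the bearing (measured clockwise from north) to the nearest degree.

Taking east as x and north as y: drone velocity = (-21.213, -21.213) km/h; helicopter velocity = (-109.327, 60.601) km/h.
Velocity of drone relative to helicopter = (-21.213, -21.213) − (-109.327, 60.601) = (88.114, -81.814) km/h.
Bearing = atan2(88.11, -81.81) = 132.88° clockwise from north.

133°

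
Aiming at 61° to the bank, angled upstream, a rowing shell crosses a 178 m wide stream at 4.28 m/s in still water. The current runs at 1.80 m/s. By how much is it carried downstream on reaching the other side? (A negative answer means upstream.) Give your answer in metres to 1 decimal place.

-13.1 m

Perpendicular speed = 3.743 m/s; crossing time = 178 / 3.743 = 47.551 s.
Net downstream speed = -0.275 m/s.
Drift = -0.275 × 47.551 = -13.076 m (upstream).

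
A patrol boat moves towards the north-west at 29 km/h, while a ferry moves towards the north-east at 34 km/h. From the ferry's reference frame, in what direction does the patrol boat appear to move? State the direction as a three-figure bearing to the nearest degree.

Taking east as x and north as y: patrol boat velocity = (-20.506, 20.506) km/h; ferry velocity = (24.042, 24.042) km/h.
Velocity of patrol boat relative to ferry = (-20.506, 20.506) − (24.042, 24.042) = (-44.548, -3.536) km/h.
Bearing = atan2(-44.55, -3.54) = 265.46° clockwise from north.

265°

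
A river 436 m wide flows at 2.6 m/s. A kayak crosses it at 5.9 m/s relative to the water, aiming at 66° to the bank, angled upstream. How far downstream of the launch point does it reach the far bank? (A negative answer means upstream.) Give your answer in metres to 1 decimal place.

16.2 m

Perpendicular speed = 5.390 m/s; crossing time = 436 / 5.390 = 80.892 s.
Net downstream speed = 0.200 m/s.
Drift = 0.200 × 80.892 = 16.199 m (downstream).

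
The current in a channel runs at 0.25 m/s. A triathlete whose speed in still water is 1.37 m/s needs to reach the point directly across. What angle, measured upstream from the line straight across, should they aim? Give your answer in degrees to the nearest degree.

To cancel the current, the upstream component of the triathlete's velocity must equal the flow: 1.37 sin θ = 0.25.
sin θ = 0.25 / 1.37 = 0.1825.
θ = arcsin(0.1825) = 10.514°.

11°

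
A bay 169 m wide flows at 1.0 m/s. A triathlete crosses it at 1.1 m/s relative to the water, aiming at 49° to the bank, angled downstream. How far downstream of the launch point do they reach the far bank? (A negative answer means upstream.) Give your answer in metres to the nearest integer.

Perpendicular speed = 0.830 m/s; crossing time = 169 / 0.830 = 203.570 s.
Net downstream speed = 1.722 m/s.
Drift = 1.722 × 203.570 = 350.480 m (downstream).

350 m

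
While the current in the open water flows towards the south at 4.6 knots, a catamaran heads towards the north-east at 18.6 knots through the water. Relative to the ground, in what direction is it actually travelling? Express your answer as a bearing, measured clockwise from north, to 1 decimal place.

057.0°

Taking east as x and north as y: velocity relative to the water = (13.152, 13.152) knots; the water relative to ground = (0.000, -4.600) knots.
Velocity relative to ground = (13.152, 13.152) + (0.000, -4.600) = (13.152, 8.552) knots.
Bearing = atan2(13.15, 8.55) = 56.97° clockwise from north.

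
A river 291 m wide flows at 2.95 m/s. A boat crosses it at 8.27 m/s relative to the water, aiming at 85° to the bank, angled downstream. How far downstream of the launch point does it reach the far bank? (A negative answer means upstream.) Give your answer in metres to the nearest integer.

Perpendicular speed = 8.239 m/s; crossing time = 291 / 8.239 = 35.322 s.
Net downstream speed = 3.671 m/s.
Drift = 3.671 × 35.322 = 129.659 m (downstream).

130 m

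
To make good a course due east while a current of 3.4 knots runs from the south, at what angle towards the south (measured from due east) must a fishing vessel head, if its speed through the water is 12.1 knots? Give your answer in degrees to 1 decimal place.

16.3°

The current pushes perpendicular to the desired track; the heading must have a component into the current equal to 3.4 knots: 12.1 sin θ = 3.4.
sin θ = 0.2810, so θ = 16.319°.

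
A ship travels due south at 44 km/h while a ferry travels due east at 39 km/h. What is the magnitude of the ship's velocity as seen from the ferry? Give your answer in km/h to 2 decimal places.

Taking east as x and north as y: ship velocity = (0.000, -44.000) km/h; ferry velocity = (39.000, 0.000) km/h.
Velocity of ship relative to ferry = (0.000, -44.000) − (39.000, 0.000) = (-39.000, -44.000) km/h.
Magnitude = |(-39.000, -44.000)| = 58.796 km/h.

58.80 km/h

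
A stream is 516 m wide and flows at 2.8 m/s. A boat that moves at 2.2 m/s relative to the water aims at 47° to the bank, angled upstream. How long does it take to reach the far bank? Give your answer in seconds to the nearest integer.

The component of the boat's velocity perpendicular to the bank is 2.2 × sin 47° = 1.609 m/s.
Only the cross-stream component determines the crossing time; the current contributes nothing perpendicular to the bank.
Time = 516 / 1.609 = 320.700 s.

321 s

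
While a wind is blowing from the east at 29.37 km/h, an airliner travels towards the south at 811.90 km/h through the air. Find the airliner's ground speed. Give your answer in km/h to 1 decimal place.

812.4 km/h

Taking east as x and north as y: velocity relative to the air = (0.000, -811.900) km/h; the air relative to ground = (-29.370, 0.000) km/h.
Velocity relative to ground = (0.000, -811.900) + (-29.370, 0.000) = (-29.370, -811.900) km/h.
Speed = |(-29.370, -811.900)| = 812.431 km/h.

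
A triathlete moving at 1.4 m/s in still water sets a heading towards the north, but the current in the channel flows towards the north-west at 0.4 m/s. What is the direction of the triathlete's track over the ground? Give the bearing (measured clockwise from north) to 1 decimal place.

350.5°

Taking east as x and north as y: velocity relative to the water = (0.000, 1.400) m/s; the water relative to ground = (-0.283, 0.283) m/s.
Velocity relative to ground = (0.000, 1.400) + (-0.283, 0.283) = (-0.283, 1.683) m/s.
Bearing = atan2(-0.28, 1.68) = 350.46° clockwise from north.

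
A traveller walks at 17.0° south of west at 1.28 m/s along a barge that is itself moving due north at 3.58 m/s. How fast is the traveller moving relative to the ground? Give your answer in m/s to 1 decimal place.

Taking east as x and north as y: barge velocity = (0.000, 3.580) m/s; traveller velocity relative to barge = (-1.224, -0.374) m/s.
Velocity relative to ground = (0.000, 3.580) + (-1.224, -0.374) = (-1.224, 3.206) m/s.
Speed = |(-1.224, 3.206)| = 3.432 m/s.

3.4 m/s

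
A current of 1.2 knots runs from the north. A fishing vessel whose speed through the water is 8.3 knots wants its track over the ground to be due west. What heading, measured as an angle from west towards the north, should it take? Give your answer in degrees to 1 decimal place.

The current pushes perpendicular to the desired track; the heading must have a component into the current equal to 1.2 knots: 8.3 sin θ = 1.2.
sin θ = 0.1446, so θ = 8.313°.

8.3°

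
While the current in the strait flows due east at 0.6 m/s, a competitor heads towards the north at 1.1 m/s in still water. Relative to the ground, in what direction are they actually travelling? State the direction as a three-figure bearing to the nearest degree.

Taking east as x and north as y: velocity relative to the water = (0.000, 1.100) m/s; the water relative to ground = (0.600, 0.000) m/s.
Velocity relative to ground = (0.000, 1.100) + (0.600, 0.000) = (0.600, 1.100) m/s.
Bearing = atan2(0.60, 1.10) = 28.61° clockwise from north.

029°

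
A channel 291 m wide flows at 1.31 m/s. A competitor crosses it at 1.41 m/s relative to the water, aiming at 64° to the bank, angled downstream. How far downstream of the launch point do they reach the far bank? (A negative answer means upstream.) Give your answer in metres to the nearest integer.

Perpendicular speed = 1.267 m/s; crossing time = 291 / 1.267 = 229.622 s.
Net downstream speed = 1.928 m/s.
Drift = 1.928 × 229.622 = 442.735 m (downstream).

443 m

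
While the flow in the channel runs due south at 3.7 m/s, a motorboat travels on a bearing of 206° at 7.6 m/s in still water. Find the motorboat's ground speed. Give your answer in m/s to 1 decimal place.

Taking east as x and north as y: velocity relative to the water = (-3.332, -6.831) m/s; the water relative to ground = (0.000, -3.700) m/s.
Velocity relative to ground = (-3.332, -6.831) + (0.000, -3.700) = (-3.332, -10.531) m/s.
Speed = |(-3.332, -10.531)| = 11.045 m/s.

11.0 m/s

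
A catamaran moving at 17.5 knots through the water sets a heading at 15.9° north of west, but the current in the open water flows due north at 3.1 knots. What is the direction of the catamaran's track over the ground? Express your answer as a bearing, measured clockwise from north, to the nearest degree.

Taking east as x and north as y: velocity relative to the water = (-16.830, 4.794) knots; the water relative to ground = (0.000, 3.100) knots.
Velocity relative to ground = (-16.830, 4.794) + (0.000, 3.100) = (-16.830, 7.894) knots.
Bearing = atan2(-16.83, 7.89) = 295.13° clockwise from north.

295°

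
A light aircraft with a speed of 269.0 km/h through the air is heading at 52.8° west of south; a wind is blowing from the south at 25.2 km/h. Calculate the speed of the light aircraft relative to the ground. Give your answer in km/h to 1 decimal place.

Taking east as x and north as y: velocity relative to the air = (-214.267, -162.637) km/h; the air relative to ground = (0.000, 25.200) km/h.
Velocity relative to ground = (-214.267, -162.637) + (0.000, 25.200) = (-214.267, -137.437) km/h.
Speed = |(-214.267, -137.437)| = 254.557 km/h.

254.6 km/h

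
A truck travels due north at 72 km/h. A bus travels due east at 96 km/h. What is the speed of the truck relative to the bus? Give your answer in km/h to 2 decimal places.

Taking east as x and north as y: truck velocity = (0.000, 72.000) km/h; bus velocity = (96.000, 0.000) km/h.
Velocity of truck relative to bus = (0.000, 72.000) − (96.000, 0.000) = (-96.000, 72.000) km/h.
Magnitude = |(-96.000, 72.000)| = 120.000 km/h.

120.00 km/h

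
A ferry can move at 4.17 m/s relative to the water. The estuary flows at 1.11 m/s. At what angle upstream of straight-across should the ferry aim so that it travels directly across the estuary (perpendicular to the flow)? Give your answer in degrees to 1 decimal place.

15.4°

To cancel the current, the upstream component of the ferry's velocity must equal the flow: 4.17 sin θ = 1.11.
sin θ = 1.11 / 4.17 = 0.2662.
θ = arcsin(0.2662) = 15.437°.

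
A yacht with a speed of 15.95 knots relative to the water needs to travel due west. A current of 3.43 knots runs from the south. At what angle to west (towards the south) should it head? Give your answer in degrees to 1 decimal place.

The current pushes perpendicular to the desired track; the heading must have a component into the current equal to 3.43 knots: 15.95 sin θ = 3.43.
sin θ = 0.2150, so θ = 12.418°.

12.4°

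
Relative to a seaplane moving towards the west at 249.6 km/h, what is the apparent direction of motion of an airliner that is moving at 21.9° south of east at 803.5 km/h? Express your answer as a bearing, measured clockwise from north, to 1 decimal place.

Taking east as x and north as y: airliner velocity = (745.516, -299.696) km/h; seaplane velocity = (-249.600, 0.000) km/h.
Velocity of airliner relative to seaplane = (745.516, -299.696) − (-249.600, 0.000) = (995.116, -299.696) km/h.
Bearing = atan2(995.12, -299.70) = 106.76° clockwise from north.

106.8°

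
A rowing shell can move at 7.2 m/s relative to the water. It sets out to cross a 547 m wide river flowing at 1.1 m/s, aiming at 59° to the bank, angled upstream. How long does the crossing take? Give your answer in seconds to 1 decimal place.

88.6 s

The component of the rowing shell's velocity perpendicular to the bank is 7.2 × sin 59° = 6.172 m/s.
Only the cross-stream component determines the crossing time; the current contributes nothing perpendicular to the bank.
Time = 547 / 6.172 = 88.632 s.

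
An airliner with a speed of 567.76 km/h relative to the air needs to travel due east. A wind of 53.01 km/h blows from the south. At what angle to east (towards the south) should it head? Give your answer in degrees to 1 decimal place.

The wind pushes perpendicular to the desired track; the heading must have a component into the wind equal to 53.01 km/h: 567.76 sin θ = 53.01.
sin θ = 0.0934, so θ = 5.357°.

5.4°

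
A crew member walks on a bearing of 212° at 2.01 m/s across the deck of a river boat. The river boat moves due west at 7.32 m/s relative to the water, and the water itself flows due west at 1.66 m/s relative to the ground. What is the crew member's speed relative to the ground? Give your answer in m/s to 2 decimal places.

10.19 m/s

In east/north components (m/s): crew member relative to river boat = (-1.065, -1.705); river boat relative to water = (-7.320, 0.000); water relative to ground = (-1.660, 0.000).
Sum = (-10.045, -1.705) m/s.
Speed = |(-10.045, -1.705)| = 10.189 m/s.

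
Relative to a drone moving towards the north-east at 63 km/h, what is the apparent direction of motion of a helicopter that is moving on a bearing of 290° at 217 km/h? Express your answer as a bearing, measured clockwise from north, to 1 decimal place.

276.8°

Taking east as x and north as y: helicopter velocity = (-203.913, 74.218) km/h; drone velocity = (44.548, 44.548) km/h.
Velocity of helicopter relative to drone = (-203.913, 74.218) − (44.548, 44.548) = (-248.461, 29.671) km/h.
Bearing = atan2(-248.46, 29.67) = 276.81° clockwise from north.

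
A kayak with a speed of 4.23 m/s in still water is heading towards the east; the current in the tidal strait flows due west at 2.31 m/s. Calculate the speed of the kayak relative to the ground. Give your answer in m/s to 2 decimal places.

Taking east as x and north as y: velocity relative to the water = (4.230, 0.000) m/s; the water relative to ground = (-2.310, 0.000) m/s.
Velocity relative to ground = (4.230, 0.000) + (-2.310, 0.000) = (1.920, 0.000) m/s.
Speed = |(1.920, 0.000)| = 1.920 m/s.

1.92 m/s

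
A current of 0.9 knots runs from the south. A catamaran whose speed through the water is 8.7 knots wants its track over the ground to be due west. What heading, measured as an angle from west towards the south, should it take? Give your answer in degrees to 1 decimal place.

The current pushes perpendicular to the desired track; the heading must have a component into the current equal to 0.9 knots: 8.7 sin θ = 0.9.
sin θ = 0.1034, so θ = 5.938°.

5.9°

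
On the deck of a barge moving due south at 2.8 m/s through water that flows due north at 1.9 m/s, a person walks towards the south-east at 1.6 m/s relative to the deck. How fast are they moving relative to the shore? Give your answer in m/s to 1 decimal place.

In east/north components (m/s): person relative to barge = (1.131, -1.131); barge relative to water = (0.000, -2.800); water relative to ground = (0.000, 1.900).
Sum = (1.131, -2.031) m/s.
Speed = |(1.131, -2.031)| = 2.325 m/s.

2.3 m/s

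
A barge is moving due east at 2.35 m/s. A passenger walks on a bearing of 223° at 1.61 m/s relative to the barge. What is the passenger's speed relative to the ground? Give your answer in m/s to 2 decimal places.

1.72 m/s

Taking east as x and north as y: barge velocity = (2.350, 0.000) m/s; passenger velocity relative to barge = (-1.098, -1.177) m/s.
Velocity relative to ground = (2.350, 0.000) + (-1.098, -1.177) = (1.252, -1.177) m/s.
Speed = |(1.252, -1.177)| = 1.719 m/s.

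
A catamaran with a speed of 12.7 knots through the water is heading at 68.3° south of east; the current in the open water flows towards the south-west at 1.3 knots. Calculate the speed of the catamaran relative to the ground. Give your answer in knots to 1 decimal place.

Taking east as x and north as y: velocity relative to the water = (4.696, -11.800) knots; the water relative to ground = (-0.919, -0.919) knots.
Velocity relative to ground = (4.696, -11.800) + (-0.919, -0.919) = (3.777, -12.719) knots.
Speed = |(3.777, -12.719)| = 13.268 knots.

13.3 knots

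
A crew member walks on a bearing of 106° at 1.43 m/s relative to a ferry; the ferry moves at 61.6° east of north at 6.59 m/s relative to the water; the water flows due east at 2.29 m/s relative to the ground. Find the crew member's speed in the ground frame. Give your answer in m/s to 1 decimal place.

In east/north components (m/s): crew member relative to ferry = (1.375, -0.394); ferry relative to water = (5.797, 3.134); water relative to ground = (2.290, 0.000).
Sum = (9.461, 2.740) m/s.
Speed = |(9.461, 2.740)| = 9.850 m/s.

9.9 m/s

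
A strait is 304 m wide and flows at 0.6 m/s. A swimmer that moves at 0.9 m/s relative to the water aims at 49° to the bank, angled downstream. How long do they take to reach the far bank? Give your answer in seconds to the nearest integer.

The component of the swimmer's velocity perpendicular to the bank is 0.9 × sin 49° = 0.679 m/s.
The flow acts along the bank and has no component across it.
Time = 304 / 0.679 = 447.560 s.

448 s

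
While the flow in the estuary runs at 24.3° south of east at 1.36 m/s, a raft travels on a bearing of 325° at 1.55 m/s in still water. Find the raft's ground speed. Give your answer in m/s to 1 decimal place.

0.8 m/s

Taking east as x and north as y: velocity relative to the water = (-0.889, 1.270) m/s; the water relative to ground = (1.240, -0.560) m/s.
Velocity relative to ground = (-0.889, 1.270) + (1.240, -0.560) = (0.350, 0.710) m/s.
Speed = |(0.350, 0.710)| = 0.792 m/s.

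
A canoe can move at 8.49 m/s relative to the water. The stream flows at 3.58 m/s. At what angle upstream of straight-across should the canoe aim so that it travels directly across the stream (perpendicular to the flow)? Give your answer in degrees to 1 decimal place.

To cancel the current, the upstream component of the canoe's velocity must equal the flow: 8.49 sin θ = 3.58.
sin θ = 3.58 / 8.49 = 0.4217.
θ = arcsin(0.4217) = 24.940°.

24.9°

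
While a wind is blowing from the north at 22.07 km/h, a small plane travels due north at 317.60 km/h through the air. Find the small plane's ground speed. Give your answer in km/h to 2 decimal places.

Taking east as x and north as y: velocity relative to the air = (0.000, 317.600) km/h; the air relative to ground = (0.000, -22.070) km/h.
Velocity relative to ground = (0.000, 317.600) + (0.000, -22.070) = (0.000, 295.530) km/h.
Speed = |(0.000, 295.530)| = 295.530 km/h.

295.53 km/h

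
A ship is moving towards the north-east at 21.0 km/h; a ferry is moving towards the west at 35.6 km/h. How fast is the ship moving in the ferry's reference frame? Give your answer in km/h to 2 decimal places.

Taking east as x and north as y: ship velocity = (14.849, 14.849) km/h; ferry velocity = (-35.600, 0.000) km/h.
Velocity of ship relative to ferry = (14.849, 14.849) − (-35.600, 0.000) = (50.449, 14.849) km/h.
Magnitude = |(50.449, 14.849)| = 52.589 km/h.

52.59 km/h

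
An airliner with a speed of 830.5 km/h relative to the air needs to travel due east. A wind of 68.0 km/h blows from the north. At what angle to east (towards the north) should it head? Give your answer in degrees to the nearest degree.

The wind pushes perpendicular to the desired track; the heading must have a component into the wind equal to 68.0 km/h: 830.5 sin θ = 68.0.
sin θ = 0.0819, so θ = 4.697°.

5°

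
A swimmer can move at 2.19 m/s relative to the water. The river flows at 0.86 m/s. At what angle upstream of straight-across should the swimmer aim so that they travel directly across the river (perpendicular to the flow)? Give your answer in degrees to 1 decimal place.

To cancel the current, the upstream component of the swimmer's velocity must equal the flow: 2.19 sin θ = 0.86.
sin θ = 0.86 / 2.19 = 0.3927.
θ = arcsin(0.3927) = 23.122°.

23.1°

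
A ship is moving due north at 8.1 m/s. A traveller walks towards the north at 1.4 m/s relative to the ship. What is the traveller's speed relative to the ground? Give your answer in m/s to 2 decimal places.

9.50 m/s

Taking east as x and north as y: ship velocity = (0.000, 8.100) m/s; traveller velocity relative to ship = (0.000, 1.400) m/s.
Velocity relative to ground = (0.000, 8.100) + (0.000, 1.400) = (0.000, 9.500) m/s.
Speed = |(0.000, 9.500)| = 9.500 m/s.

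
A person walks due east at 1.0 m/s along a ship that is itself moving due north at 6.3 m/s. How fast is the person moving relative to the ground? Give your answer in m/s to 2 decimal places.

Taking east as x and north as y: ship velocity = (0.000, 6.300) m/s; person velocity relative to ship = (1.000, 0.000) m/s.
Velocity relative to ground = (0.000, 6.300) + (1.000, 0.000) = (1.000, 6.300) m/s.
Speed = |(1.000, 6.300)| = 6.379 m/s.

6.38 m/s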